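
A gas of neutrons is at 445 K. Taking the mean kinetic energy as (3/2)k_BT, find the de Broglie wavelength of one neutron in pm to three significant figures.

λ = 119 pm

KE = (3/2)k_BT = 1.5 × 1.381 × 10⁻²³ × 445 = 9.218 × 10⁻²¹ J.
p = √(2mKE) = √(2 × 1.675 × 10⁻²⁷ × 9.218 × 10⁻²¹) = 5.557 × 10⁻²⁴ kg·m/s.
λ = h/p = 1.19 × 10⁻¹⁰ m = 119 pm.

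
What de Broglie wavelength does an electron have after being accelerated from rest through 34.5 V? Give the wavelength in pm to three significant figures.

λ = 209 pm

KE = eV = 1.602 × 10⁻¹⁹ × 34.50 = 5.527 × 10⁻¹⁸ J.
p = √(2mKE) = √(2 × 9.109 × 10⁻³¹ × 5.527 × 10⁻¹⁸) = 3.173 × 10⁻²⁴ kg·m/s.
λ = h/p = 6.626 × 10⁻³⁴ / 3.173 × 10⁻²⁴ = 2.09 × 10⁻¹⁰ m = 209 pm.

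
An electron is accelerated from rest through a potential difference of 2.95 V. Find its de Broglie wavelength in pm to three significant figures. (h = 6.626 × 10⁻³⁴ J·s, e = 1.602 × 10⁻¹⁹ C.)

KE = eV = 1.602 × 10⁻¹⁹ × 2.950 = 4.726 × 10⁻¹⁹ J.
p = √(2mKE) = √(2 × 9.109 × 10⁻³¹ × 4.726 × 10⁻¹⁹) = 9.279 × 10⁻²⁵ kg·m/s.
λ = h/p = 6.626 × 10⁻³⁴ / 9.279 × 10⁻²⁵ = 7.14 × 10⁻¹⁰ m = 714 pm.

λ = 714 pm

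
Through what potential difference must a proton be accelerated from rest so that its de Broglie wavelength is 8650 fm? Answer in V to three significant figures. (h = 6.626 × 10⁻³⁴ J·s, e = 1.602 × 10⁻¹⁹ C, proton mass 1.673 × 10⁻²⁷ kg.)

p = h/λ = 6.626 × 10⁻³⁴ / 8.650 × 10⁻¹² = 7.660 × 10⁻²³ kg·m/s.
KE = p²/(2m) = 1.754 × 10⁻¹⁸ J.
V = KE/e = 1.754 × 10⁻¹⁸ / (1.602 × 10⁻¹⁹) = 10.9 V.

V = 10.9 V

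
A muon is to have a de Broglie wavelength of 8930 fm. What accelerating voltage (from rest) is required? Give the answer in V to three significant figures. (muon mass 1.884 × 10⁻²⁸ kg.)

p = h/λ = 6.626 × 10⁻³⁴ / 8.930 × 10⁻¹² = 7.420 × 10⁻²³ kg·m/s.
KE = p²/(2m) = 1.461 × 10⁻¹⁷ J.
V = KE/e = 1.461 × 10⁻¹⁷ / (1.602 × 10⁻¹⁹) = 91.2 V.

V = 91.2 V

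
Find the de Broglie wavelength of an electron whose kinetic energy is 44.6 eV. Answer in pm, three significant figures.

KE = 44.6 eV = 7.145 × 10⁻¹⁸ J.
p = √(2mKE) = √(2 × 9.109 × 10⁻³¹ × 7.145 × 10⁻¹⁸) = 3.608 × 10⁻²⁴ kg·m/s.
λ = h/p = 6.626 × 10⁻³⁴ / 3.608 × 10⁻²⁴ = 1.84 × 10⁻¹⁰ m = 184 pm.

λ = 184 pm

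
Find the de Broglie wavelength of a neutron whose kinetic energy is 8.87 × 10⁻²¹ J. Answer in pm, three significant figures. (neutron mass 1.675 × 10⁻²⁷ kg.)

λ = 122 pm

p = √(2mKE) = √(2 × 1.675 × 10⁻²⁷ × 8.870 × 10⁻²¹) = 5.451 × 10⁻²⁴ kg·m/s.
λ = h/p = 6.626 × 10⁻³⁴ / 5.451 × 10⁻²⁴ = 1.22 × 10⁻¹⁰ m = 122 pm.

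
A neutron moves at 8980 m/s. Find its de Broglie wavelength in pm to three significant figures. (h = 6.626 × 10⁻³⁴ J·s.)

λ = 44.1 pm

p = mv = 1.675 × 10⁻²⁷ × 8980 = 1.504 × 10⁻²³ kg·m/s.
λ = h/p = 6.626 × 10⁻³⁴ / 1.504 × 10⁻²³ = 4.41 × 10⁻¹¹ m = 44.1 pm.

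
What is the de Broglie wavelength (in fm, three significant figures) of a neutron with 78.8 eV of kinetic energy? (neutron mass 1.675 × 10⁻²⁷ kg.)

KE = 78.8 eV = 1.262 × 10⁻¹⁷ J.
p = √(2mKE) = √(2 × 1.675 × 10⁻²⁷ × 1.262 × 10⁻¹⁷) = 2.056 × 10⁻²² kg·m/s.
λ = h/p = 6.626 × 10⁻³⁴ / 2.056 × 10⁻²² = 3.22 × 10⁻¹² m = 3220 fm.

λ = 3220 fm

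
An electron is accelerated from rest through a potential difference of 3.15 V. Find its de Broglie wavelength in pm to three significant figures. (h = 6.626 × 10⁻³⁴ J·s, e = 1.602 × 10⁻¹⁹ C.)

KE = eV = 1.602 × 10⁻¹⁹ × 3.150 = 5.046 × 10⁻¹⁹ J.
p = √(2mKE) = √(2 × 9.109 × 10⁻³¹ × 5.046 × 10⁻¹⁹) = 9.588 × 10⁻²⁵ kg·m/s.
λ = h/p = 6.626 × 10⁻³⁴ / 9.588 × 10⁻²⁵ = 6.91 × 10⁻¹⁰ m = 691 pm.

λ = 691 pm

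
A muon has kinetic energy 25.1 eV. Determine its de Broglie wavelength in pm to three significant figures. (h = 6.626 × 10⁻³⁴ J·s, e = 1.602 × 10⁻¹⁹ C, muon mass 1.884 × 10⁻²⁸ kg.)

λ = 17.0 pm

KE = 25.1 eV = 4.021 × 10⁻¹⁸ J.
p = √(2mKE) = √(2 × 1.884 × 10⁻²⁸ × 4.021 × 10⁻¹⁸) = 3.892 × 10⁻²³ kg·m/s.
λ = h/p = 6.626 × 10⁻³⁴ / 3.892 × 10⁻²³ = 1.70 × 10⁻¹¹ m = 17.0 pm.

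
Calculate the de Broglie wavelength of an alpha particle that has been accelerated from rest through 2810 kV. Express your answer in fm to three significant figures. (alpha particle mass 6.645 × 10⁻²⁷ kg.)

λ = 6.06 fm

KE = 2eV = 2 × 1.602 × 10⁻¹⁹ × 2.810 × 10⁶ = 9.003 × 10⁻¹³ J.
p = √(2mKE) = √(2 × 6.645 × 10⁻²⁷ × 9.003 × 10⁻¹³) = 1.094 × 10⁻¹⁹ kg·m/s.
λ = h/p = 6.626 × 10⁻³⁴ / 1.094 × 10⁻¹⁹ = 6.06 × 10⁻¹⁵ m = 6.06 fm.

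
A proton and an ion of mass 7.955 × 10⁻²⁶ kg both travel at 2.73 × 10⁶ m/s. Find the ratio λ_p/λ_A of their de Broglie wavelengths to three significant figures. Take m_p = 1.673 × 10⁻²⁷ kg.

At fixed v, p = mv so λ = h/(mv) ∝ 1/m.
λ_p/λ_A = m_A/m_p = 7.955 × 10⁻²⁶/1.673 × 10⁻²⁷ = 47.5.

λ_p/λ_A = 47.5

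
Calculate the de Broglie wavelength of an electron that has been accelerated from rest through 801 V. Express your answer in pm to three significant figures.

λ = 43.3 pm

KE = eV = 1.602 × 10⁻¹⁹ × 801.0 = 1.283 × 10⁻¹⁶ J.
p = √(2mKE) = √(2 × 9.109 × 10⁻³¹ × 1.283 × 10⁻¹⁶) = 1.529 × 10⁻²³ kg·m/s.
λ = h/p = 6.626 × 10⁻³⁴ / 1.529 × 10⁻²³ = 4.33 × 10⁻¹¹ m = 43.3 pm.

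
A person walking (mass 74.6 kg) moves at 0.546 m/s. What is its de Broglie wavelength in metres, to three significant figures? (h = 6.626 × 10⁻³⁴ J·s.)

λ = 1.63 × 10⁻³⁵ m

p = mv = 74.6 × 0.546 = 4.073 × 10¹ kg·m/s.
λ = h/p = 6.626 × 10⁻³⁴ / 4.073 × 10¹ = 1.63 × 10⁻³⁵ m.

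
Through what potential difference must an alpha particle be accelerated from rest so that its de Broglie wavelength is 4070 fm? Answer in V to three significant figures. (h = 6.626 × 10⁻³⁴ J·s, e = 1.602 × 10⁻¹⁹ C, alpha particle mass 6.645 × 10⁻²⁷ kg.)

V = 6.22 V

p = h/λ = 6.626 × 10⁻³⁴ / 4.070 × 10⁻¹² = 1.628 × 10⁻²² kg·m/s.
KE = p²/(2m) = 1.994 × 10⁻¹⁸ J.
V = KE/2e = 1.994 × 10⁻¹⁸ / (2 × 1.602 × 10⁻¹⁹) = 6.22 V.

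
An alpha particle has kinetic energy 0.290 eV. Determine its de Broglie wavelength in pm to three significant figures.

KE = 0.290 eV = 4.646 × 10⁻²⁰ J.
p = √(2mKE) = √(2 × 6.645 × 10⁻²⁷ × 4.646 × 10⁻²⁰) = 2.485 × 10⁻²³ kg·m/s.
λ = h/p = 6.626 × 10⁻³⁴ / 2.485 × 10⁻²³ = 2.67 × 10⁻¹¹ m = 26.7 pm.

λ = 26.7 pm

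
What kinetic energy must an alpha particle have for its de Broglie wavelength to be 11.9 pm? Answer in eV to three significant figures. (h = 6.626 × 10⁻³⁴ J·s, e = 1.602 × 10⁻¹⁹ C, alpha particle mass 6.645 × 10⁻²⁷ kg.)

p = h/λ = 6.626 × 10⁻³⁴ / 1.190 × 10⁻¹¹ = 5.568 × 10⁻²³ kg·m/s.
KE = p²/(2m) = (5.568 × 10⁻²³)² / (2 × 6.645 × 10⁻²⁷) = 2.333 × 10⁻¹⁹ J = 1.46 eV.

KE = 1.46 eV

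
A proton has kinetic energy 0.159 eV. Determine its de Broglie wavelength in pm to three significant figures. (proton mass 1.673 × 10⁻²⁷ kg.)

λ = 71.8 pm

KE = 0.159 eV = 2.547 × 10⁻²⁰ J.
p = √(2mKE) = √(2 × 1.673 × 10⁻²⁷ × 2.547 × 10⁻²⁰) = 9.232 × 10⁻²⁴ kg·m/s.
λ = h/p = 6.626 × 10⁻³⁴ / 9.232 × 10⁻²⁴ = 7.18 × 10⁻¹¹ m = 71.8 pm.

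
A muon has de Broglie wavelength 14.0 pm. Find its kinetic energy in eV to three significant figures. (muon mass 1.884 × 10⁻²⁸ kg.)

p = h/λ = 6.626 × 10⁻³⁴ / 1.400 × 10⁻¹¹ = 4.733 × 10⁻²³ kg·m/s.
KE = p²/(2m) = (4.733 × 10⁻²³)² / (2 × 1.884 × 10⁻²⁸) = 5.945 × 10⁻¹⁸ J = 37.1 eV.

KE = 37.1 eV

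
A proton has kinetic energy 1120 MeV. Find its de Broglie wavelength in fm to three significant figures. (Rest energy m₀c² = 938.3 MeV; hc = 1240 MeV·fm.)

Total energy E = KE + m₀c² = 1120 + 938.3 = 2058.3 MeV.
(pc)² = E² − (m₀c²)² = (2058.3)² − (938.3)² = 3.356 × 10⁶ MeV², so pc = 1832 MeV.
λ = hc/(pc) = 1240 MeV·fm / 1832 MeV = 0.677 fm.

λ = 0.677 fm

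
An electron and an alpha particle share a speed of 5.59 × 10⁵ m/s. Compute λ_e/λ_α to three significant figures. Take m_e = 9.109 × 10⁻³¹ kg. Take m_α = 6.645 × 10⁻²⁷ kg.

At fixed v, p = mv so λ = h/(mv) ∝ 1/m.
λ_e/λ_α = m_α/m_e = 6.645 × 10⁻²⁷/9.109 × 10⁻³¹ = 7290.

λ_e/λ_α = 7290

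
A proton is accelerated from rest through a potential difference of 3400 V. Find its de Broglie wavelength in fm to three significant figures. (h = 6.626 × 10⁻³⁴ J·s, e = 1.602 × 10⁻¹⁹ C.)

λ = 491 fm

KE = eV = 1.602 × 10⁻¹⁹ × 3400 = 5.447 × 10⁻¹⁶ J.
p = √(2mKE) = √(2 × 1.673 × 10⁻²⁷ × 5.447 × 10⁻¹⁶) = 1.350 × 10⁻²¹ kg·m/s.
λ = h/p = 6.626 × 10⁻³⁴ / 1.350 × 10⁻²¹ = 4.91 × 10⁻¹³ m = 491 fm.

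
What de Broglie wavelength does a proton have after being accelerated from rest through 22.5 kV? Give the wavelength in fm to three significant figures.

KE = eV = 1.602 × 10⁻¹⁹ × 2.250 × 10⁴ = 3.605 × 10⁻¹⁵ J.
p = √(2mKE) = √(2 × 1.673 × 10⁻²⁷ × 3.605 × 10⁻¹⁵) = 3.473 × 10⁻²¹ kg·m/s.
λ = h/p = 6.626 × 10⁻³⁴ / 3.473 × 10⁻²¹ = 1.91 × 10⁻¹³ m = 191 fm.

λ = 191 fm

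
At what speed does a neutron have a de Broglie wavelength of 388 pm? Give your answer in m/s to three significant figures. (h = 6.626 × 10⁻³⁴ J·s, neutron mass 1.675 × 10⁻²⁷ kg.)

p = h/λ = 6.626 × 10⁻³⁴ / 3.880 × 10⁻¹⁰ = 1.708 × 10⁻²⁴ kg·m/s.
v = p/m = 1.708 × 10⁻²⁴ / 1.675 × 10⁻²⁷ = 1.02 × 10³ m/s = 1020 m/s.

v = 1020 m/s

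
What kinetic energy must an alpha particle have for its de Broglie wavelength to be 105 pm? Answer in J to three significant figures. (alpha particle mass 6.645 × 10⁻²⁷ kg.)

KE = 3.00 × 10⁻²¹ J

p = h/λ = 6.626 × 10⁻³⁴ / 1.050 × 10⁻¹⁰ = 6.310 × 10⁻²⁴ kg·m/s.
KE = p²/(2m) = (6.310 × 10⁻²⁴)² / (2 × 6.645 × 10⁻²⁷) = 2.996 × 10⁻²¹ J = 3.00 × 10⁻²¹ J.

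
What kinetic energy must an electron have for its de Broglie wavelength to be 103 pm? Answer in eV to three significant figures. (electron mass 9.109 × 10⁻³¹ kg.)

KE = 142 eV

p = h/λ = 6.626 × 10⁻³⁴ / 1.030 × 10⁻¹⁰ = 6.433 × 10⁻²⁴ kg·m/s.
KE = p²/(2m) = (6.433 × 10⁻²⁴)² / (2 × 9.109 × 10⁻³¹) = 2.272 × 10⁻¹⁷ J = 142 eV.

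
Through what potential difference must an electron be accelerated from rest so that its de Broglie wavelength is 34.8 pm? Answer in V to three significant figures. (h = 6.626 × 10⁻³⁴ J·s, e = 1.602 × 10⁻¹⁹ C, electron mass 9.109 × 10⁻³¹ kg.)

V = 1240 V

p = h/λ = 6.626 × 10⁻³⁴ / 3.480 × 10⁻¹¹ = 1.904 × 10⁻²³ kg·m/s.
KE = p²/(2m) = 1.990 × 10⁻¹⁶ J.
V = KE/e = 1.990 × 10⁻¹⁶ / (1.602 × 10⁻¹⁹) = 1240 V.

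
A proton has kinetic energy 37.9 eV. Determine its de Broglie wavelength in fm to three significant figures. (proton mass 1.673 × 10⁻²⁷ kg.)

λ = 4650 fm

KE = 37.9 eV = 6.072 × 10⁻¹⁸ J.
p = √(2mKE) = √(2 × 1.673 × 10⁻²⁷ × 6.072 × 10⁻¹⁸) = 1.425 × 10⁻²² kg·m/s.
λ = h/p = 6.626 × 10⁻³⁴ / 1.425 × 10⁻²² = 4.65 × 10⁻¹² m = 4650 fm.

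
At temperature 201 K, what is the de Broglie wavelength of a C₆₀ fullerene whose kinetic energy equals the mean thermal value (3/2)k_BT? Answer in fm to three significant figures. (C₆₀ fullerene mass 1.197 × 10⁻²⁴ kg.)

λ = 6640 fm

KE = (3/2)k_BT = 1.5 × 1.381 × 10⁻²³ × 201 = 4.164 × 10⁻²¹ J.
p = √(2mKE) = √(2 × 1.197 × 10⁻²⁴ × 4.164 × 10⁻²¹) = 9.984 × 10⁻²³ kg·m/s.
λ = h/p = 6.64 × 10⁻¹² m = 6640 fm.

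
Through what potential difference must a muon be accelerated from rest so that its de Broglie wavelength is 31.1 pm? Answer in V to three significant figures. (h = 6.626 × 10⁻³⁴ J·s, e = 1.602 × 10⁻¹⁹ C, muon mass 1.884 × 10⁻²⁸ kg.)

V = 7.52 V

p = h/λ = 6.626 × 10⁻³⁴ / 3.110 × 10⁻¹¹ = 2.131 × 10⁻²³ kg·m/s.
KE = p²/(2m) = 1.205 × 10⁻¹⁸ J.
V = KE/e = 1.205 × 10⁻¹⁸ / (1.602 × 10⁻¹⁹) = 7.52 V.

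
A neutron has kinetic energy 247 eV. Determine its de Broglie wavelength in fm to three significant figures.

λ = 1820 fm

KE = 247 eV = 3.957 × 10⁻¹⁷ J.
p = √(2mKE) = √(2 × 1.675 × 10⁻²⁷ × 3.957 × 10⁻¹⁷) = 3.641 × 10⁻²² kg·m/s.
λ = h/p = 6.626 × 10⁻³⁴ / 3.641 × 10⁻²² = 1.82 × 10⁻¹² m = 1820 fm.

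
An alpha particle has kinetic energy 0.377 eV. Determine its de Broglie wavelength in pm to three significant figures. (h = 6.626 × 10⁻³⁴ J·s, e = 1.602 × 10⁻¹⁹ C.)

KE = 0.377 eV = 6.040 × 10⁻²⁰ J.
p = √(2mKE) = √(2 × 6.645 × 10⁻²⁷ × 6.040 × 10⁻²⁰) = 2.833 × 10⁻²³ kg·m/s.
λ = h/p = 6.626 × 10⁻³⁴ / 2.833 × 10⁻²³ = 2.34 × 10⁻¹¹ m = 23.4 pm.

λ = 23.4 pm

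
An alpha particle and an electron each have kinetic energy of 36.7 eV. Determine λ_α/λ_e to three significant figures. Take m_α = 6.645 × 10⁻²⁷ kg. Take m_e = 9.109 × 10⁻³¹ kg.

At fixed KE, p = √(2mKE) so λ = h/p ∝ 1/√m.
λ_α/λ_e = √(m_e/m_α) = √(9.109 × 10⁻³¹/6.645 × 10⁻²⁷) = √(1.371 × 10⁻⁴) = 0.0117.

λ_α/λ_e = 0.0117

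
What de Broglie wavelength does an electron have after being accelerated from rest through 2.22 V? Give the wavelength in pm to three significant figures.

λ = 823 pm

KE = eV = 1.602 × 10⁻¹⁹ × 2.220 = 3.556 × 10⁻¹⁹ J.
p = √(2mKE) = √(2 × 9.109 × 10⁻³¹ × 3.556 × 10⁻¹⁹) = 8.049 × 10⁻²⁵ kg·m/s.
λ = h/p = 6.626 × 10⁻³⁴ / 8.049 × 10⁻²⁵ = 8.23 × 10⁻¹⁰ m = 823 pm.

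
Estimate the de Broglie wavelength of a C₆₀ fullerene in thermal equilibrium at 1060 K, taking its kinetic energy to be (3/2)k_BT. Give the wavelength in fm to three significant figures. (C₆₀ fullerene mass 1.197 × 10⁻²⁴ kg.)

λ = 2890 fm

KE = (3/2)k_BT = 1.5 × 1.381 × 10⁻²³ × 1060 = 2.196 × 10⁻²⁰ J.
p = √(2mKE) = √(2 × 1.197 × 10⁻²⁴ × 2.196 × 10⁻²⁰) = 2.293 × 10⁻²² kg·m/s.
λ = h/p = 2.89 × 10⁻¹² m = 2890 fm.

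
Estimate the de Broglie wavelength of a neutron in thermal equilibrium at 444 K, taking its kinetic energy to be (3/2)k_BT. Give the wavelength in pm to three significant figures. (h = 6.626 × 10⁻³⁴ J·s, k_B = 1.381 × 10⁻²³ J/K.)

KE = (3/2)k_BT = 1.5 × 1.381 × 10⁻²³ × 444 = 9.197 × 10⁻²¹ J.
p = √(2mKE) = √(2 × 1.675 × 10⁻²⁷ × 9.197 × 10⁻²¹) = 5.551 × 10⁻²⁴ kg·m/s.
λ = h/p = 1.19 × 10⁻¹⁰ m = 119 pm.

λ = 119 pm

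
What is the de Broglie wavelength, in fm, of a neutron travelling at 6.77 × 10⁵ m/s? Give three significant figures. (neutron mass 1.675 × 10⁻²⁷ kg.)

p = mv = 1.675 × 10⁻²⁷ × 6.77 × 10⁵ = 1.134 × 10⁻²¹ kg·m/s.
λ = h/p = 6.626 × 10⁻³⁴ / 1.134 × 10⁻²¹ = 5.84 × 10⁻¹³ m = 584 fm.

λ = 584 fm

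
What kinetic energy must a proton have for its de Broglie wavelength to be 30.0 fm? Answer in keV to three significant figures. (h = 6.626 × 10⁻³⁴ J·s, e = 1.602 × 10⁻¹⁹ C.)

p = h/λ = 6.626 × 10⁻³⁴ / 3.000 × 10⁻¹⁴ = 2.209 × 10⁻²⁰ kg·m/s.
KE = p²/(2m) = (2.209 × 10⁻²⁰)² / (2 × 1.673 × 10⁻²⁷) = 1.458 × 10⁻¹³ J = 910 keV.

KE = 910 keV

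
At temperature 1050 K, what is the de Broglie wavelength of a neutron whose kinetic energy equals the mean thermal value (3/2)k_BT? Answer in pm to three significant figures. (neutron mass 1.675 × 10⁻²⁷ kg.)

λ = 77.6 pm

KE = (3/2)k_BT = 1.5 × 1.381 × 10⁻²³ × 1050 = 2.175 × 10⁻²⁰ J.
p = √(2mKE) = √(2 × 1.675 × 10⁻²⁷ × 2.175 × 10⁻²⁰) = 8.536 × 10⁻²⁴ kg·m/s.
λ = h/p = 7.76 × 10⁻¹¹ m = 77.6 pm.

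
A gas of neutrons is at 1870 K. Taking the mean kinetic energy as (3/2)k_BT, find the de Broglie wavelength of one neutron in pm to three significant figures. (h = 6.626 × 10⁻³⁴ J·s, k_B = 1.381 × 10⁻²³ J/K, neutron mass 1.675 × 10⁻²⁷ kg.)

KE = (3/2)k_BT = 1.5 × 1.381 × 10⁻²³ × 1870 = 3.874 × 10⁻²⁰ J.
p = √(2mKE) = √(2 × 1.675 × 10⁻²⁷ × 3.874 × 10⁻²⁰) = 1.139 × 10⁻²³ kg·m/s.
λ = h/p = 5.82 × 10⁻¹¹ m = 58.2 pm.

λ = 58.2 pm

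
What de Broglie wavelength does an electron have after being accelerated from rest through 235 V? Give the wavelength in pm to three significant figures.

KE = eV = 1.602 × 10⁻¹⁹ × 235.0 = 3.765 × 10⁻¹⁷ J.
p = √(2mKE) = √(2 × 9.109 × 10⁻³¹ × 3.765 × 10⁻¹⁷) = 8.282 × 10⁻²⁴ kg·m/s.
λ = h/p = 6.626 × 10⁻³⁴ / 8.282 × 10⁻²⁴ = 8.00 × 10⁻¹¹ m = 80.0 pm.

λ = 80.0 pm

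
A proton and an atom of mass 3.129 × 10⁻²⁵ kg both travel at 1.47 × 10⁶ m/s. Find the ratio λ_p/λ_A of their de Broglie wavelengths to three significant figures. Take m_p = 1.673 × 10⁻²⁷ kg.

At fixed v, p = mv so λ = h/(mv) ∝ 1/m.
λ_p/λ_A = m_A/m_p = 3.129 × 10⁻²⁵/1.673 × 10⁻²⁷ = 187.

λ_p/λ_A = 187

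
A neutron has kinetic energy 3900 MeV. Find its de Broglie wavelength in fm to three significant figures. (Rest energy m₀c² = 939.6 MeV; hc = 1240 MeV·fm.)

Total energy E = KE + m₀c² = 3900 + 939.6 = 4839.6 MeV.
(pc)² = E² − (m₀c²)² = (4839.6)² − (939.6)² = 2.254 × 10⁷ MeV², so pc = 4748 MeV.
λ = hc/(pc) = 1240 MeV·fm / 4748 MeV = 0.261 fm.

λ = 0.261 fm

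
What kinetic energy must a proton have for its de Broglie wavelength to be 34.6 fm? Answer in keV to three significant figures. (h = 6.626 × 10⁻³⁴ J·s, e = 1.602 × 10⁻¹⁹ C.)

KE = 684 keV

p = h/λ = 6.626 × 10⁻³⁴ / 3.460 × 10⁻¹⁴ = 1.915 × 10⁻²⁰ kg·m/s.
KE = p²/(2m) = (1.915 × 10⁻²⁰)² / (2 × 1.673 × 10⁻²⁷) = 1.096 × 10⁻¹³ J = 684 keV.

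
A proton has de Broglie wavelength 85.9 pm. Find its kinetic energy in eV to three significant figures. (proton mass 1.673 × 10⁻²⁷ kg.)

p = h/λ = 6.626 × 10⁻³⁴ / 8.590 × 10⁻¹¹ = 7.714 × 10⁻²⁴ kg·m/s.
KE = p²/(2m) = (7.714 × 10⁻²⁴)² / (2 × 1.673 × 10⁻²⁷) = 1.778 × 10⁻²⁰ J = 0.111 eV.

KE = 0.111 eV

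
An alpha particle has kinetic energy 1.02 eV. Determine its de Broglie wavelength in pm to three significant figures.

KE = 1.02 eV = 1.634 × 10⁻¹⁹ J.
p = √(2mKE) = √(2 × 6.645 × 10⁻²⁷ × 1.634 × 10⁻¹⁹) = 4.660 × 10⁻²³ kg·m/s.
λ = h/p = 6.626 × 10⁻³⁴ / 4.660 × 10⁻²³ = 1.42 × 10⁻¹¹ m = 14.2 pm.

λ = 14.2 pm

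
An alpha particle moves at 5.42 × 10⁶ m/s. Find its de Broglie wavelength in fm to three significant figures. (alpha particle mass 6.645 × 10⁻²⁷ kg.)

λ = 18.4 fm

p = mv = 6.645 × 10⁻²⁷ × 5.42 × 10⁶ = 3.602 × 10⁻²⁰ kg·m/s.
λ = h/p = 6.626 × 10⁻³⁴ / 3.602 × 10⁻²⁰ = 1.84 × 10⁻¹⁴ m = 18.4 fm.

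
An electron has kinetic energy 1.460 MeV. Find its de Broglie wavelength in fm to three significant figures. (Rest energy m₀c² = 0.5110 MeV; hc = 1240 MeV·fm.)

λ = 651 fm

Total energy E = KE + m₀c² = 1.460 + 0.5110 = 1.9710 MeV.
(pc)² = E² − (m₀c²)² = (1.9710)² − (0.5110)² = 3.624 MeV², so pc = 1.904 MeV.
λ = hc/(pc) = 1240 MeV·fm / 1.904 MeV = 651 fm.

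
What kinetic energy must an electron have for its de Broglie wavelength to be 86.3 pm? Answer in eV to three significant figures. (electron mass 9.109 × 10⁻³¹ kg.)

p = h/λ = 6.626 × 10⁻³⁴ / 8.630 × 10⁻¹¹ = 7.678 × 10⁻²⁴ kg·m/s.
KE = p²/(2m) = (7.678 × 10⁻²⁴)² / (2 × 9.109 × 10⁻³¹) = 3.236 × 10⁻¹⁷ J = 202 eV.

KE = 202 eV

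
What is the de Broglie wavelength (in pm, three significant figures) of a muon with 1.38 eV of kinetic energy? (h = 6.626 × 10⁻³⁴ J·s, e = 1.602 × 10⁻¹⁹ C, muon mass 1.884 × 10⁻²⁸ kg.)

KE = 1.38 eV = 2.211 × 10⁻¹⁹ J.
p = √(2mKE) = √(2 × 1.884 × 10⁻²⁸ × 2.211 × 10⁻¹⁹) = 9.127 × 10⁻²⁴ kg·m/s.
λ = h/p = 6.626 × 10⁻³⁴ / 9.127 × 10⁻²⁴ = 7.26 × 10⁻¹¹ m = 72.6 pm.

λ = 72.6 pm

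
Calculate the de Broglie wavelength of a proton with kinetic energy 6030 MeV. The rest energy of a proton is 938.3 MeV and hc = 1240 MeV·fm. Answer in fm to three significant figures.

λ = 0.180 fm

Total energy E = KE + m₀c² = 6030 + 938.3 = 6968.3 MeV.
(pc)² = E² − (m₀c²)² = (6968.3)² − (938.3)² = 4.768 × 10⁷ MeV², so pc = 6905 MeV.
λ = hc/(pc) = 1240 MeV·fm / 6905 MeV = 0.180 fm.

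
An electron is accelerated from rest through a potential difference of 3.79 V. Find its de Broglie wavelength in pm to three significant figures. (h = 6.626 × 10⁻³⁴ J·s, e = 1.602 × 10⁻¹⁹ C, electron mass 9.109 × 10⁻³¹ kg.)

KE = eV = 1.602 × 10⁻¹⁹ × 3.790 = 6.072 × 10⁻¹⁹ J.
p = √(2mKE) = √(2 × 9.109 × 10⁻³¹ × 6.072 × 10⁻¹⁹) = 1.052 × 10⁻²⁴ kg·m/s.
λ = h/p = 6.626 × 10⁻³⁴ / 1.052 × 10⁻²⁴ = 6.30 × 10⁻¹⁰ m = 630 pm.

λ = 630 pm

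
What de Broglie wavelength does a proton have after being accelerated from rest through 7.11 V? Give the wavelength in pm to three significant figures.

KE = eV = 1.602 × 10⁻¹⁹ × 7.110 = 1.139 × 10⁻¹⁸ J.
p = √(2mKE) = √(2 × 1.673 × 10⁻²⁷ × 1.139 × 10⁻¹⁸) = 6.173 × 10⁻²³ kg·m/s.
λ = h/p = 6.626 × 10⁻³⁴ / 6.173 × 10⁻²³ = 1.07 × 10⁻¹¹ m = 10.7 pm.

λ = 10.7 pm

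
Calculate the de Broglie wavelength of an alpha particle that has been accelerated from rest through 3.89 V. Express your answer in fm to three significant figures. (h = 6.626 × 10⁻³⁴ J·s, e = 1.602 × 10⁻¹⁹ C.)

KE = 2eV = 2 × 1.602 × 10⁻¹⁹ × 3.890 = 1.246 × 10⁻¹⁸ J.
p = √(2mKE) = √(2 × 6.645 × 10⁻²⁷ × 1.246 × 10⁻¹⁸) = 1.287 × 10⁻²² kg·m/s.
λ = h/p = 6.626 × 10⁻³⁴ / 1.287 × 10⁻²² = 5.15 × 10⁻¹² m = 5150 fm.

λ = 5150 fm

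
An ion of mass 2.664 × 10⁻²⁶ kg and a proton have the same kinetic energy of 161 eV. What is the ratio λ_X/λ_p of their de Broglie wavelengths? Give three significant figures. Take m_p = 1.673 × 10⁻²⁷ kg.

At fixed KE, p = √(2mKE) so λ = h/p ∝ 1/√m.
λ_X/λ_p = √(m_p/m_X) = √(1.673 × 10⁻²⁷/2.664 × 10⁻²⁶) = √(0.06280) = 0.251.

λ_X/λ_p = 0.251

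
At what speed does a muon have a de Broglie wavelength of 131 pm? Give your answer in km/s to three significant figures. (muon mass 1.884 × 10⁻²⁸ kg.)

v = 26.8 km/s

p = h/λ = 6.626 × 10⁻³⁴ / 1.310 × 10⁻¹⁰ = 5.058 × 10⁻²⁴ kg·m/s.
v = p/m = 5.058 × 10⁻²⁴ / 1.884 × 10⁻²⁸ = 2.68 × 10⁴ m/s = 26.8 km/s.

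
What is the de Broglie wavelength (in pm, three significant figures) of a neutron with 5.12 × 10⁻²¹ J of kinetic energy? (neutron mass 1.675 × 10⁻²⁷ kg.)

p = √(2mKE) = √(2 × 1.675 × 10⁻²⁷ × 5.120 × 10⁻²¹) = 4.141 × 10⁻²⁴ kg·m/s.
λ = h/p = 6.626 × 10⁻³⁴ / 4.141 × 10⁻²⁴ = 1.60 × 10⁻¹⁰ m = 160 pm.

λ = 160 pm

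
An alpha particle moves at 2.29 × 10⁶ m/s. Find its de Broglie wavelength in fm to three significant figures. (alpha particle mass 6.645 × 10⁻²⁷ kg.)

λ = 43.5 fm

p = mv = 6.645 × 10⁻²⁷ × 2.29 × 10⁶ = 1.522 × 10⁻²⁰ kg·m/s.
λ = h/p = 6.626 × 10⁻³⁴ / 1.522 × 10⁻²⁰ = 4.35 × 10⁻¹⁴ m = 43.5 fm.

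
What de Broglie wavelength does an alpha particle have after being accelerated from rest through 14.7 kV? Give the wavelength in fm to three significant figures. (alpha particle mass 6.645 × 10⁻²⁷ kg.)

λ = 83.7 fm

KE = 2eV = 2 × 1.602 × 10⁻¹⁹ × 1.470 × 10⁴ = 4.710 × 10⁻¹⁵ J.
p = √(2mKE) = √(2 × 6.645 × 10⁻²⁷ × 4.710 × 10⁻¹⁵) = 7.912 × 10⁻²¹ kg·m/s.
λ = h/p = 6.626 × 10⁻³⁴ / 7.912 × 10⁻²¹ = 8.37 × 10⁻¹⁴ m = 83.7 fm.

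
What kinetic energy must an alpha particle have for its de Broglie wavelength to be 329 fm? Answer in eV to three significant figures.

p = h/λ = 6.626 × 10⁻³⁴ / 3.290 × 10⁻¹³ = 2.014 × 10⁻²¹ kg·m/s.
KE = p²/(2m) = (2.014 × 10⁻²¹)² / (2 × 6.645 × 10⁻²⁷) = 3.052 × 10⁻¹⁶ J = 1910 eV.

KE = 1910 eV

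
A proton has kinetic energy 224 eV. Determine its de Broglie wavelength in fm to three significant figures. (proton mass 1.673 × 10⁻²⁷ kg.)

KE = 224 eV = 3.588 × 10⁻¹⁷ J.
p = √(2mKE) = √(2 × 1.673 × 10⁻²⁷ × 3.588 × 10⁻¹⁷) = 3.465 × 10⁻²² kg·m/s.
λ = h/p = 6.626 × 10⁻³⁴ / 3.465 × 10⁻²² = 1.91 × 10⁻¹² m = 1910 fm.

λ = 1910 fm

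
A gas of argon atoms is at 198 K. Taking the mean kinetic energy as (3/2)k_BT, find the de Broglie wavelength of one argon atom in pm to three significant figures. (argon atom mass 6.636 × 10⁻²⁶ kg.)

KE = (3/2)k_BT = 1.5 × 1.381 × 10⁻²³ × 198 = 4.102 × 10⁻²¹ J.
p = √(2mKE) = √(2 × 6.636 × 10⁻²⁶ × 4.102 × 10⁻²¹) = 2.333 × 10⁻²³ kg·m/s.
λ = h/p = 2.84 × 10⁻¹¹ m = 28.4 pm.

λ = 28.4 pm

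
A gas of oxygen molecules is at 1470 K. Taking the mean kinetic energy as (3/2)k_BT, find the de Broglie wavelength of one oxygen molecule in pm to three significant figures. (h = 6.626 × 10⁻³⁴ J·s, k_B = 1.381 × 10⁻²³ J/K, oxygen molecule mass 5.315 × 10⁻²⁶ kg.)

KE = (3/2)k_BT = 1.5 × 1.381 × 10⁻²³ × 1470 = 3.045 × 10⁻²⁰ J.
p = √(2mKE) = √(2 × 5.315 × 10⁻²⁶ × 3.045 × 10⁻²⁰) = 5.689 × 10⁻²³ kg·m/s.
λ = h/p = 1.16 × 10⁻¹¹ m = 11.6 pm.

λ = 11.6 pm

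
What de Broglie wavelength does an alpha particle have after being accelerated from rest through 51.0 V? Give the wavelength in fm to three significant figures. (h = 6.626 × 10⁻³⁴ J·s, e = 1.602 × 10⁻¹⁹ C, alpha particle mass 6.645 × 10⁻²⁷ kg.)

KE = 2eV = 2 × 1.602 × 10⁻¹⁹ × 51.00 = 1.634 × 10⁻¹⁷ J.
p = √(2mKE) = √(2 × 6.645 × 10⁻²⁷ × 1.634 × 10⁻¹⁷) = 4.660 × 10⁻²² kg·m/s.
λ = h/p = 6.626 × 10⁻³⁴ / 4.660 × 10⁻²² = 1.42 × 10⁻¹² m = 1420 fm.

λ = 1420 fm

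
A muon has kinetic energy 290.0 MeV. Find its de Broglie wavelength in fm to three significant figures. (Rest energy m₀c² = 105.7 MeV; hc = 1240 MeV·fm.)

λ = 3.25 fm

Total energy E = KE + m₀c² = 290.0 + 105.7 = 395.7 MeV.
(pc)² = E² − (m₀c²)² = (395.7)² − (105.7)² = 1.454 × 10⁵ MeV², so pc = 381.3 MeV.
λ = hc/(pc) = 1240 MeV·fm / 381.3 MeV = 3.25 fm.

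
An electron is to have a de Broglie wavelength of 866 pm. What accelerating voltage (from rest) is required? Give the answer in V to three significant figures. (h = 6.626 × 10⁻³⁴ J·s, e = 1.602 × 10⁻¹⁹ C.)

p = h/λ = 6.626 × 10⁻³⁴ / 8.660 × 10⁻¹⁰ = 7.651 × 10⁻²⁵ kg·m/s.
KE = p²/(2m) = 3.213 × 10⁻¹⁹ J.
V = KE/e = 3.213 × 10⁻¹⁹ / (1.602 × 10⁻¹⁹) = 2.01 V.

V = 2.01 V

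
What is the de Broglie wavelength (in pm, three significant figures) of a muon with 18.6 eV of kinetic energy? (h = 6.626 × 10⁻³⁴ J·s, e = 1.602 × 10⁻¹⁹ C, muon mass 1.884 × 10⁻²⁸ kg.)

KE = 18.6 eV = 2.980 × 10⁻¹⁸ J.
p = √(2mKE) = √(2 × 1.884 × 10⁻²⁸ × 2.980 × 10⁻¹⁸) = 3.351 × 10⁻²³ kg·m/s.
λ = h/p = 6.626 × 10⁻³⁴ / 3.351 × 10⁻²³ = 1.98 × 10⁻¹¹ m = 19.8 pm.

λ = 19.8 pm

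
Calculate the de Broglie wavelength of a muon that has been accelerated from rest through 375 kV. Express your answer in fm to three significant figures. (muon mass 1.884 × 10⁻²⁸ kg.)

λ = 139 fm

KE = eV = 1.602 × 10⁻¹⁹ × 3.750 × 10⁵ = 6.008 × 10⁻¹⁴ J.
p = √(2mKE) = √(2 × 1.884 × 10⁻²⁸ × 6.008 × 10⁻¹⁴) = 4.758 × 10⁻²¹ kg·m/s.
λ = h/p = 6.626 × 10⁻³⁴ / 4.758 × 10⁻²¹ = 1.39 × 10⁻¹³ m = 139 fm.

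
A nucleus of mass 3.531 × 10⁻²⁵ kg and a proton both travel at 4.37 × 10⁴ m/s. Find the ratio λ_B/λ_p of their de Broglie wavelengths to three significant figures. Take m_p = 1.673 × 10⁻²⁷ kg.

At fixed v, p = mv so λ = h/(mv) ∝ 1/m.
λ_B/λ_p = m_p/m_B = 1.673 × 10⁻²⁷/3.531 × 10⁻²⁵ = 4.74 × 10⁻³.

λ_B/λ_p = 4.74 × 10⁻³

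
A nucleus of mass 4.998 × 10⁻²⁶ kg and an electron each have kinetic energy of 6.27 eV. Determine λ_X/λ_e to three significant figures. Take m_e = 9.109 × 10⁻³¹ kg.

λ_X/λ_e = 4.27 × 10⁻³

At fixed KE, p = √(2mKE) so λ = h/p ∝ 1/√m.
λ_X/λ_e = √(m_e/m_X) = √(9.109 × 10⁻³¹/4.998 × 10⁻²⁶) = √(1.823 × 10⁻⁵) = 4.27 × 10⁻³.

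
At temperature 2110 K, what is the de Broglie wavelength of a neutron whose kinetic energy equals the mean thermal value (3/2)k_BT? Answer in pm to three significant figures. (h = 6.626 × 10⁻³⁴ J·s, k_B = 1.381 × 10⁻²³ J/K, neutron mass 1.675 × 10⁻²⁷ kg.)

λ = 54.8 pm

KE = (3/2)k_BT = 1.5 × 1.381 × 10⁻²³ × 2110 = 4.371 × 10⁻²⁰ J.
p = √(2mKE) = √(2 × 1.675 × 10⁻²⁷ × 4.371 × 10⁻²⁰) = 1.210 × 10⁻²³ kg·m/s.
λ = h/p = 5.48 × 10⁻¹¹ m = 54.8 pm.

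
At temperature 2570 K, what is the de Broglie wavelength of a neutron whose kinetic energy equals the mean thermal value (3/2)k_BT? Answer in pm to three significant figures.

KE = (3/2)k_BT = 1.5 × 1.381 × 10⁻²³ × 2570 = 5.324 × 10⁻²⁰ J.
p = √(2mKE) = √(2 × 1.675 × 10⁻²⁷ × 5.324 × 10⁻²⁰) = 1.335 × 10⁻²³ kg·m/s.
λ = h/p = 4.96 × 10⁻¹¹ m = 49.6 pm.

λ = 49.6 pm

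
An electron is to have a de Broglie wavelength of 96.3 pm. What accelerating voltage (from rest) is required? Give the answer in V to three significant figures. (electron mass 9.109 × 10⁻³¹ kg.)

p = h/λ = 6.626 × 10⁻³⁴ / 9.630 × 10⁻¹¹ = 6.881 × 10⁻²⁴ kg·m/s.
KE = p²/(2m) = 2.599 × 10⁻¹⁷ J.
V = KE/e = 2.599 × 10⁻¹⁷ / (1.602 × 10⁻¹⁹) = 162 V.

V = 162 V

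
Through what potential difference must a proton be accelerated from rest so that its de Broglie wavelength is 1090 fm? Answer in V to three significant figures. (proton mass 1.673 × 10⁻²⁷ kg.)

p = h/λ = 6.626 × 10⁻³⁴ / 1.090 × 10⁻¹² = 6.079 × 10⁻²² kg·m/s.
KE = p²/(2m) = 1.104 × 10⁻¹⁶ J.
V = KE/e = 1.104 × 10⁻¹⁶ / (1.602 × 10⁻¹⁹) = 689 V.

V = 689 V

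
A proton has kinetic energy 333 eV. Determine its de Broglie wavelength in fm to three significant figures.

λ = 1570 fm

KE = 333 eV = 5.335 × 10⁻¹⁷ J.
p = √(2mKE) = √(2 × 1.673 × 10⁻²⁷ × 5.335 × 10⁻¹⁷) = 4.225 × 10⁻²² kg·m/s.
λ = h/p = 6.626 × 10⁻³⁴ / 4.225 × 10⁻²² = 1.57 × 10⁻¹² m = 1570 fm.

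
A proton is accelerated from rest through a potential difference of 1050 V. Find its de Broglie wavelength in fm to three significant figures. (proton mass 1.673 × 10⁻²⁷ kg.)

KE = eV = 1.602 × 10⁻¹⁹ × 1050 = 1.682 × 10⁻¹⁶ J.
p = √(2mKE) = √(2 × 1.673 × 10⁻²⁷ × 1.682 × 10⁻¹⁶) = 7.502 × 10⁻²² kg·m/s.
λ = h/p = 6.626 × 10⁻³⁴ / 7.502 × 10⁻²² = 8.83 × 10⁻¹³ m = 883 fm.

λ = 883 fm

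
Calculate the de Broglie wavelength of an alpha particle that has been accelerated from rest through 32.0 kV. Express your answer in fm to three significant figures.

λ = 56.8 fm

KE = 2eV = 2 × 1.602 × 10⁻¹⁹ × 3.200 × 10⁴ = 1.025 × 10⁻¹⁴ J.
p = √(2mKE) = √(2 × 6.645 × 10⁻²⁷ × 1.025 × 10⁻¹⁴) = 1.167 × 10⁻²⁰ kg·m/s.
λ = h/p = 6.626 × 10⁻³⁴ / 1.167 × 10⁻²⁰ = 5.68 × 10⁻¹⁴ m = 56.8 fm.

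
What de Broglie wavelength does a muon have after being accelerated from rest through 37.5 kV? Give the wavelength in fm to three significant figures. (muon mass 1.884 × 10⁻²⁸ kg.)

λ = 440 fm

KE = eV = 1.602 × 10⁻¹⁹ × 3.750 × 10⁴ = 6.008 × 10⁻¹⁵ J.
p = √(2mKE) = √(2 × 1.884 × 10⁻²⁸ × 6.008 × 10⁻¹⁵) = 1.505 × 10⁻²¹ kg·m/s.
λ = h/p = 6.626 × 10⁻³⁴ / 1.505 × 10⁻²¹ = 4.40 × 10⁻¹³ m = 440 fm.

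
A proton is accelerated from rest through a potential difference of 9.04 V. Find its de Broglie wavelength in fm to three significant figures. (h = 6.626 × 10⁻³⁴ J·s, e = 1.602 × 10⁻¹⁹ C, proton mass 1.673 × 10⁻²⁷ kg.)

KE = eV = 1.602 × 10⁻¹⁹ × 9.040 = 1.448 × 10⁻¹⁸ J.
p = √(2mKE) = √(2 × 1.673 × 10⁻²⁷ × 1.448 × 10⁻¹⁸) = 6.961 × 10⁻²³ kg·m/s.
λ = h/p = 6.626 × 10⁻³⁴ / 6.961 × 10⁻²³ = 9.52 × 10⁻¹² m = 9520 fm.

λ = 9520 fm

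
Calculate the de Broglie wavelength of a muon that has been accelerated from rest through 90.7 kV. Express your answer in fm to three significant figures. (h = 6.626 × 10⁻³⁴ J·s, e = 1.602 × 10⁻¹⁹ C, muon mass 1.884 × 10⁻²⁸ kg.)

λ = 283 fm

KE = eV = 1.602 × 10⁻¹⁹ × 9.070 × 10⁴ = 1.453 × 10⁻¹⁴ J.
p = √(2mKE) = √(2 × 1.884 × 10⁻²⁸ × 1.453 × 10⁻¹⁴) = 2.340 × 10⁻²¹ kg·m/s.
λ = h/p = 6.626 × 10⁻³⁴ / 2.340 × 10⁻²¹ = 2.83 × 10⁻¹³ m = 283 fm.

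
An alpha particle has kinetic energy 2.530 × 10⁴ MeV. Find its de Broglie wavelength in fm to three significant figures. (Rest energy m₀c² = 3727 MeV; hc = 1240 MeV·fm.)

λ = 0.0431 fm

Total energy E = KE + m₀c² = 2.530 × 10⁴ + 3727 = 29027 MeV.
(pc)² = E² − (m₀c²)² = (29027)² − (3727)² = 8.287 × 10⁸ MeV², so pc = 2.879 × 10⁴ MeV.
λ = hc/(pc) = 1240 MeV·fm / 2.879 × 10⁴ MeV = 0.0431 fm.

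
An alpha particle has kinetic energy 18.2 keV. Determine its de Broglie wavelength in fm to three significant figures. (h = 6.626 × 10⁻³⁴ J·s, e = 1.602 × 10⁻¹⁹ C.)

KE = 18.2 keV = 2.916 × 10⁻¹⁵ J.
p = √(2mKE) = √(2 × 6.645 × 10⁻²⁷ × 2.916 × 10⁻¹⁵) = 6.225 × 10⁻²¹ kg·m/s.
λ = h/p = 6.626 × 10⁻³⁴ / 6.225 × 10⁻²¹ = 1.06 × 10⁻¹³ m = 106 fm.

λ = 106 fm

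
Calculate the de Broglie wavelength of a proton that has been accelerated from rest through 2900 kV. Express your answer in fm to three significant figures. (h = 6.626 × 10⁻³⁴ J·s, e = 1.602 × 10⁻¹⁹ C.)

KE = eV = 1.602 × 10⁻¹⁹ × 2.900 × 10⁶ = 4.646 × 10⁻¹³ J.
p = √(2mKE) = √(2 × 1.673 × 10⁻²⁷ × 4.646 × 10⁻¹³) = 3.943 × 10⁻²⁰ kg·m/s.
λ = h/p = 6.626 × 10⁻³⁴ / 3.943 × 10⁻²⁰ = 1.68 × 10⁻¹⁴ m = 16.8 fm.

λ = 16.8 fm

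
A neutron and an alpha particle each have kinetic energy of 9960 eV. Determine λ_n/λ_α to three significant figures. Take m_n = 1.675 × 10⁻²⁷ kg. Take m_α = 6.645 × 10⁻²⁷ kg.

At fixed KE, p = √(2mKE) so λ = h/p ∝ 1/√m.
λ_n/λ_α = √(m_α/m_n) = √(6.645 × 10⁻²⁷/1.675 × 10⁻²⁷) = √(3.967) = 1.99.

λ_n/λ_α = 1.99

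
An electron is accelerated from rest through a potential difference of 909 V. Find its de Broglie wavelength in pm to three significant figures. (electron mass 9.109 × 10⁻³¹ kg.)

λ = 40.7 pm

KE = eV = 1.602 × 10⁻¹⁹ × 909.0 = 1.456 × 10⁻¹⁶ J.
p = √(2mKE) = √(2 × 9.109 × 10⁻³¹ × 1.456 × 10⁻¹⁶) = 1.629 × 10⁻²³ kg·m/s.
λ = h/p = 6.626 × 10⁻³⁴ / 1.629 × 10⁻²³ = 4.07 × 10⁻¹¹ m = 40.7 pm.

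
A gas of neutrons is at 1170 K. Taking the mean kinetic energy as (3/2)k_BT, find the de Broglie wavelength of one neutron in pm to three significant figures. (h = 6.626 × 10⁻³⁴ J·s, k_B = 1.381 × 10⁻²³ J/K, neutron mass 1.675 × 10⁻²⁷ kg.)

KE = (3/2)k_BT = 1.5 × 1.381 × 10⁻²³ × 1170 = 2.424 × 10⁻²⁰ J.
p = √(2mKE) = √(2 × 1.675 × 10⁻²⁷ × 2.424 × 10⁻²⁰) = 9.011 × 10⁻²⁴ kg·m/s.
λ = h/p = 7.35 × 10⁻¹¹ m = 73.5 pm.

λ = 73.5 pm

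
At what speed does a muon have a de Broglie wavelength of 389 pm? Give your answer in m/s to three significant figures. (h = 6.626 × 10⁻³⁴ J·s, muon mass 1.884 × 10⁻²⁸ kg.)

v = 9040 m/s

p = h/λ = 6.626 × 10⁻³⁴ / 3.890 × 10⁻¹⁰ = 1.703 × 10⁻²⁴ kg·m/s.
v = p/m = 1.703 × 10⁻²⁴ / 1.884 × 10⁻²⁸ = 9.04 × 10³ m/s = 9040 m/s.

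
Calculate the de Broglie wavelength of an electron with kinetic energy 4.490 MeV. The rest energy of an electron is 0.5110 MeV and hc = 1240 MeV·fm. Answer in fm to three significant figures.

λ = 249 fm

Total energy E = KE + m₀c² = 4.490 + 0.5110 = 5.0010 MeV.
(pc)² = E² − (m₀c²)² = (5.0010)² − (0.5110)² = 24.75 MeV², so pc = 4.975 MeV.
λ = hc/(pc) = 1240 MeV·fm / 4.975 MeV = 249 fm.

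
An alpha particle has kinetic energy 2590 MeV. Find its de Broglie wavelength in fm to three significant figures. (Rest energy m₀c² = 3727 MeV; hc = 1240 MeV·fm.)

Total energy E = KE + m₀c² = 2590 + 3727 = 6317 MeV.
(pc)² = E² − (m₀c²)² = (6317)² − (3727)² = 2.601 × 10⁷ MeV², so pc = 5100 MeV.
λ = hc/(pc) = 1240 MeV·fm / 5100 MeV = 0.243 fm.

λ = 0.243 fm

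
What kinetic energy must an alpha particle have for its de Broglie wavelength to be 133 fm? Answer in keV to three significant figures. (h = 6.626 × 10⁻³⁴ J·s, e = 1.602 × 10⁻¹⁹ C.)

KE = 11.7 keV

p = h/λ = 6.626 × 10⁻³⁴ / 1.330 × 10⁻¹³ = 4.982 × 10⁻²¹ kg·m/s.
KE = p²/(2m) = (4.982 × 10⁻²¹)² / (2 × 6.645 × 10⁻²⁷) = 1.868 × 10⁻¹⁵ J = 11.7 keV.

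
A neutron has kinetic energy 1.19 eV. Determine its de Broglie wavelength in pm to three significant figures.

λ = 26.2 pm

KE = 1.19 eV = 1.906 × 10⁻¹⁹ J.
p = √(2mKE) = √(2 × 1.675 × 10⁻²⁷ × 1.906 × 10⁻¹⁹) = 2.527 × 10⁻²³ kg·m/s.
λ = h/p = 6.626 × 10⁻³⁴ / 2.527 × 10⁻²³ = 2.62 × 10⁻¹¹ m = 26.2 pm.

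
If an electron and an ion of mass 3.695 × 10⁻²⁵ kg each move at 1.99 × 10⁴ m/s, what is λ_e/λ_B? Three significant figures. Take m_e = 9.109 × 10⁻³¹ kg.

At fixed v, p = mv so λ = h/(mv) ∝ 1/m.
λ_e/λ_B = m_B/m_e = 3.695 × 10⁻²⁵/9.109 × 10⁻³¹ = 4.06 × 10⁵.

λ_e/λ_B = 4.06 × 10⁵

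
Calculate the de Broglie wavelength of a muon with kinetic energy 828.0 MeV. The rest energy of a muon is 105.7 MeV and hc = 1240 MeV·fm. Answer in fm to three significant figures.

Total energy E = KE + m₀c² = 828.0 + 105.7 = 933.7 MeV.
(pc)² = E² − (m₀c²)² = (933.7)² − (105.7)² = 8.606 × 10⁵ MeV², so pc = 927.7 MeV.
λ = hc/(pc) = 1240 MeV·fm / 927.7 MeV = 1.34 fm.

λ = 1.34 fm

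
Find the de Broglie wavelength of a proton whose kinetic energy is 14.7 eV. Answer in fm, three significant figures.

KE = 14.7 eV = 2.355 × 10⁻¹⁸ J.
p = √(2mKE) = √(2 × 1.673 × 10⁻²⁷ × 2.355 × 10⁻¹⁸) = 8.877 × 10⁻²³ kg·m/s.
λ = h/p = 6.626 × 10⁻³⁴ / 8.877 × 10⁻²³ = 7.46 × 10⁻¹² m = 7460 fm.

λ = 7460 fm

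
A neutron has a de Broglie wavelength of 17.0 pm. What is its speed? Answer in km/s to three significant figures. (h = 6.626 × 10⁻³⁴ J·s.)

v = 23.3 km/s

p = h/λ = 6.626 × 10⁻³⁴ / 1.700 × 10⁻¹¹ = 3.898 × 10⁻²³ kg·m/s.
v = p/m = 3.898 × 10⁻²³ / 1.675 × 10⁻²⁷ = 2.33 × 10⁴ m/s = 23.3 km/s.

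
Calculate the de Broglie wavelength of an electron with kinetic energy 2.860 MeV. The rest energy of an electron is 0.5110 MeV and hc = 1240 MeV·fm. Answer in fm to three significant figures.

λ = 372 fm

Total energy E = KE + m₀c² = 2.860 + 0.5110 = 3.3710 MeV.
(pc)² = E² − (m₀c²)² = (3.3710)² − (0.5110)² = 11.10 MeV², so pc = 3.332 MeV.
λ = hc/(pc) = 1240 MeV·fm / 3.332 MeV = 372 fm.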